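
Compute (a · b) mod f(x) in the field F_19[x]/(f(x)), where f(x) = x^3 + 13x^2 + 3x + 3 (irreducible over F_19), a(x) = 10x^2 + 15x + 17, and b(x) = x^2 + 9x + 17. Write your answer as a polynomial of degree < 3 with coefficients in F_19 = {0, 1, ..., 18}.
a · b ≡ 9x^2 + 16x + 3 (mod f(x))

Multiply in F_19[x]: a(x)·b(x) = (10x^2 + 15x + 17)·(x^2 + 9x + 17) = 10x^4 + 10x^3 + 18x^2 + 9x + 4. This has degree ≥ 3, so divide by f(x) over F_19: 10x^4 + 10x^3 + 18x^2 + 9x + 4 = (10x + 13)·(x^3 + 13x^2 + 3x + 3) + (9x^2 + 16x + 3). Hence a·b ≡ 9x^2 + 16x + 3 (mod f). (F_19[x]/(f) is a field with 19^3 = 6859 elements since f is irreducible of degree 3.)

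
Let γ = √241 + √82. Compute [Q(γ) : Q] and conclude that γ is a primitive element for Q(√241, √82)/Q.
[Q(γ) : Q] = 4 (equivalently, Q(γ) = Q(√241, √82))

Obviously Q(γ) ⊆ Q(√241, √82), and [Q(√241, √82):Q] = 4 (since 241, 82 are distinct squarefree integers > 1 with 19762 not a perfect square). To show equality we compute the minimal polynomial of γ. From γ = √241 + √82: γ^2 = 241 + 2√(19762) + 82 = 323 + 2√(19762), so γ^2 - 323 = 2√(19762); squaring, (γ^2 - 323)^2 = 4·19762, i.e. γ^4 - 646γ^2 + 104329 - 79048 = 0, i.e. γ^4 - 646γ^2 + 25281 = 0. So γ is a root of x^4 - 646x^2 + 25281. This polynomial is irreducible over Q: it has no rational root (each ±√241 ± √82 is irrational), and any factorization into two quadratics over Q would force √(19762) ∈ Q (pairing opposite roots) or √241, √82 ∈ Q (other pairings), all impossible. Hence [Q(γ):Q] = 4 = [Q(√241, √82):Q], so Q(γ) = Q(√241, √82).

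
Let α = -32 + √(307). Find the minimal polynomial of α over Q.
m_α(x) = x^2 + 64x + 717

From α + 32 = √(307), squaring gives (α + 32)^2 = 307, i.e. α^2 + 64α + 1024 = 307, so α^2 + 64α + 717 = 0. The discriminant of x^2 + 64x + 717 is (64)^2 - 4·(717) = 4096 - 2868 = 1228, and 4·(307) is not a perfect square in Q since 307 is squarefree and ≠ 1. Hence x^2 + 64x + 717 is irreducible over Q and is the minimal polynomial of α.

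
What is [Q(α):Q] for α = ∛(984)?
[Q(α):Q] = 3

The minimal polynomial of α is x^3 - 984, irreducible over Q since 984 is not a perfect cube (so x^3 - 984 has no rational root). Hence [Q(α):Q] = deg(m_α) = 3.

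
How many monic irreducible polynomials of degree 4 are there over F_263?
There are 1196070348 monic irreducible polynomials of degree 4 over F_263

Each element of F_{263^4} that lies in no proper subfield is a root of exactly one monic irreducible of degree 4 over F_263, and each such polynomial has 4 distinct roots in F_{263^4}. By Möbius inversion the count is N_263(4) = (1/4) Σ_{d|4} μ(4/d) · 263^d = (1/4)(μ(4)·263^1 + μ(2)·263^2 + μ(1)·263^4) = 4784281392/4 = 1196070348.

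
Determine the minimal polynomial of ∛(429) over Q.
m_α(x) = x^3 - 429

α satisfies α^3 = 429, so x^3 - 429 annihilates α. By the rational root test, a rational root p/q (in lowest terms) of x^3 - 429 would satisfy p^3 = 429 q^3, forcing q = 1 and p^3 = 429; but 429 is not a perfect cube, contradiction. A monic cubic over Q with no rational root is irreducible (any nontrivial factorization would include a linear factor). Hence x^3 - 429 is the minimal polynomial of α, and in particular [Q(α):Q] = 3.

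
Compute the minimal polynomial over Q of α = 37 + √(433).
m_α(x) = x^2 - 74x + 936

From α - 37 = √(433), squaring gives (α - 37)^2 = 433, i.e. α^2 - 74α + 1369 = 433, so α^2 - 74α + 936 = 0. The discriminant of x^2 - 74x + 936 is (-74)^2 - 4·(936) = 5476 - 3744 = 1732, and 4·(433) is not a perfect square in Q since 433 is squarefree and ≠ 1. Hence x^2 - 74x + 936 is irreducible over Q and is the minimal polynomial of α.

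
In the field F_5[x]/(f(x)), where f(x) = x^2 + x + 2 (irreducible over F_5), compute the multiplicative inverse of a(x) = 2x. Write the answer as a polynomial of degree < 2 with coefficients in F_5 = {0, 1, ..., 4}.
a(x)^(-1) ≡ x + 1 (mod f(x))

Since f is irreducible over F_5, F_5[x]/(f) is a field and a(x) ≠ 0 has an inverse. Apply the extended Euclidean algorithm to f(x) and a(x) in F_5[x]: f(x) = (3x + 3)·a(x) + (2). The last nonzero remainder is the constant 2 = gcd(f, a) in F_5. Back-substituting through the division chain expresses 2 = s(x)·a(x) + t(x)·f(x) with s(x) ≡ 2x + 2 (mod f), so (2x + 2)·a(x) ≡ 2 (mod f). Multiplying by 2^(-1) ≡ 3 in F_5 gives a(x)^(-1) ≡ 3·(2x + 2) ≡ x + 1 (mod f). Check: (2x)·(x + 1) = 2x^2 + 2x ≡ 1 (mod x^2 + x + 2).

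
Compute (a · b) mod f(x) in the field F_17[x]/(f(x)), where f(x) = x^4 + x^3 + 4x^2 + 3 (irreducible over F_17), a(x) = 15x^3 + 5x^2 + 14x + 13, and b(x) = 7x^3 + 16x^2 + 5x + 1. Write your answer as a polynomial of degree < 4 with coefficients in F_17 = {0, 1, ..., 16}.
a · b ≡ 12x^3 + 7x^2 + 11x + 4 (mod f(x))

Multiply in F_17[x]: a(x)·b(x) = (15x^3 + 5x^2 + 14x + 13)·(7x^3 + 16x^2 + 5x + 1) = 3x^6 + 3x^5 + 15x^4 + 15x^3 + 11x^2 + 11x + 13. This has degree ≥ 4, so divide by f(x) over F_17: 3x^6 + 3x^5 + 15x^4 + 15x^3 + 11x^2 + 11x + 13 = (3x^2 + 3)·(x^4 + x^3 + 4x^2 + 3) + (12x^3 + 7x^2 + 11x + 4). Hence a·b ≡ 12x^3 + 7x^2 + 11x + 4 (mod f). (F_17[x]/(f) is a field with 17^4 = 83521 elements since f is irreducible of degree 4.)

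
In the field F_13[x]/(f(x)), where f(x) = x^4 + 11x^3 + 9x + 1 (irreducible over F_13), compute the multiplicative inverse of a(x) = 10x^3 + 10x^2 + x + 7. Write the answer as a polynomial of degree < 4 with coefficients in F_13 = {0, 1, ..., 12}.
a(x)^(-1) ≡ 4x^3 + 9x^2 + 5x + 12 (mod f(x))

Since f is irreducible over F_13, F_13[x]/(f) is a field and a(x) ≠ 0 has an inverse. Apply the extended Euclidean algorithm to f(x) and a(x) in F_13[x]: f(x) = (4x + 1)·a(x) + (12x^2 + 6x + 7);  a(x) = (3x + 8)·(12x^2 + 6x + 7) + (10x + 3);  (12x^2 + 6x + 7) = (9x + 7)·(10x + 3) + (12). The last nonzero remainder is the constant 12 = gcd(f, a) in F_13. Back-substituting through the division chain expresses 12 = s(x)·a(x) + t(x)·f(x) with s(x) ≡ 9x^3 + 4x^2 + 8x + 1 (mod f), so (9x^3 + 4x^2 + 8x + 1)·a(x) ≡ 12 (mod f). Multiplying by 12^(-1) ≡ 12 in F_13 gives a(x)^(-1) ≡ 12·(9x^3 + 4x^2 + 8x + 1) ≡ 4x^3 + 9x^2 + 5x + 12 (mod f). Check: (10x^3 + 10x^2 + x + 7)·(4x^3 + 9x^2 + 5x + 12) = x^6 + x^4 + 12x^3 + 6x^2 + 8x + 6 ≡ 1 (mod x^4 + 11x^3 + 9x + 1).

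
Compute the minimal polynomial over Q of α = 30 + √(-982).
m_α(x) = x^2 - 60x + 1882

From α - 30 = √(-982), squaring gives (α - 30)^2 = -982, i.e. α^2 - 60α + 900 = -982, so α^2 - 60α + 1882 = 0. The discriminant of x^2 - 60x + 1882 is (-60)^2 - 4·(1882) = 3600 - 7528 = -3928, and 4·(-982) is not a perfect square in Q since -982 is squarefree and ≠ 1. Hence x^2 - 60x + 1882 is irreducible over Q and is the minimal polynomial of α.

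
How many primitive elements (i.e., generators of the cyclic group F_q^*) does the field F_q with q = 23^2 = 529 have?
There are φ(528) = 160 primitive elements

F_q^* is cyclic of order q - 1 = 528. A cyclic group of order m has exactly φ(m) generators. Here m = 528 = 2^4 · 3 · 11, so the number of primitive elements is φ(528) = 160.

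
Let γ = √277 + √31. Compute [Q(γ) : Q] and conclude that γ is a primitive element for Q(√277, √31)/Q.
[Q(γ) : Q] = 4 (equivalently, Q(γ) = Q(√277, √31))

Obviously Q(γ) ⊆ Q(√277, √31), and [Q(√277, √31):Q] = 4 (since 277, 31 are distinct squarefree integers > 1 with 8587 not a perfect square). To show equality we compute the minimal polynomial of γ. From γ = √277 + √31: γ^2 = 277 + 2√(8587) + 31 = 308 + 2√(8587), so γ^2 - 308 = 2√(8587); squaring, (γ^2 - 308)^2 = 4·8587, i.e. γ^4 - 616γ^2 + 94864 - 34348 = 0, i.e. γ^4 - 616γ^2 + 60516 = 0. So γ is a root of x^4 - 616x^2 + 60516. This polynomial is irreducible over Q: it has no rational root (each ±√277 ± √31 is irrational), and any factorization into two quadratics over Q would force √(8587) ∈ Q (pairing opposite roots) or √277, √31 ∈ Q (other pairings), all impossible. Hence [Q(γ):Q] = 4 = [Q(√277, √31):Q], so Q(γ) = Q(√277, √31).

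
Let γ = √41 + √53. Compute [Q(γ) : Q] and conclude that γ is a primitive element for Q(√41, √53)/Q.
[Q(γ) : Q] = 4 (equivalently, Q(γ) = Q(√41, √53))

Obviously Q(γ) ⊆ Q(√41, √53), and [Q(√41, √53):Q] = 4 (since 41, 53 are distinct squarefree integers > 1 with 2173 not a perfect square). To show equality we compute the minimal polynomial of γ. From γ = √41 + √53: γ^2 = 41 + 2√(2173) + 53 = 94 + 2√(2173), so γ^2 - 94 = 2√(2173); squaring, (γ^2 - 94)^2 = 4·2173, i.e. γ^4 - 188γ^2 + 8836 - 8692 = 0, i.e. γ^4 - 188γ^2 + 144 = 0. So γ is a root of x^4 - 188x^2 + 144. This polynomial is irreducible over Q: it has no rational root (each ±√41 ± √53 is irrational), and any factorization into two quadratics over Q would force √(2173) ∈ Q (pairing opposite roots) or √41, √53 ∈ Q (other pairings), all impossible. Hence [Q(γ):Q] = 4 = [Q(√41, √53):Q], so Q(γ) = Q(√41, √53).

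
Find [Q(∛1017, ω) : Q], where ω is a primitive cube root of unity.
[Q(∛1017, ω) : Q] = 6

[Q(∛1017):Q] = 3 (min poly x^3 - 1017, irreducible since 1017 is not a perfect cube). [Q(ω):Q] = 2 (min poly x^2 + x + 1). Since Q(∛1017) ⊂ R and ω ∉ R, we have ω ∉ Q(∛1017), so x^2 + x + 1 remains irreducible over Q(∛1017) and [Q(∛1017, ω) : Q(∛1017)] = 2. By the tower law, [Q(∛1017, ω) : Q] = 3 · 2 = 6. (In fact Q(∛1017, ω) is the splitting field of x^3 - 1017 over Q.)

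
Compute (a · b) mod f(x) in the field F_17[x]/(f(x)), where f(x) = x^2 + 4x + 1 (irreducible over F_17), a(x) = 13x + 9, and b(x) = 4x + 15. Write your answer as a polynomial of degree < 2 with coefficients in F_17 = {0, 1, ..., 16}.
a · b ≡ 6x + 15 (mod f(x))

Multiply in F_17[x]: a(x)·b(x) = (13x + 9)·(4x + 15) = x^2 + 10x + 16. This has degree ≥ 2, so divide by f(x) over F_17: x^2 + 10x + 16 = (1)·(x^2 + 4x + 1) + (6x + 15). Hence a·b ≡ 6x + 15 (mod f). (F_17[x]/(f) is a field with 17^2 = 289 elements since f is irreducible of degree 2.)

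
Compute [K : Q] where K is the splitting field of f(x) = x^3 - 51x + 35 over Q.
[K : Q] = 6

By the rational root test, any rational root of the monic integer polynomial f(x) = x^3 - 51x + 35 must be an integer dividing the constant term 35, i.e. one of ±{1, 5, 7, 35}. Evaluating: f(1) = -15, f(-1) = 85, f(5) = -95, f(-5) = 165, f(7) = 21, f(-7) = 49, f(35) = 41125, f(-35) = -41055; none is 0, so f has no rational root and is therefore irreducible over Q (a cubic with no linear factor over a field is irreducible). For an irreducible cubic, the Galois group is A_3 or S_3 according as the discriminant disc(f) = -4a^3 - 27b^2 = -4·(-51)^3 - 27·(35)^2 = 497529 is or is not a square in Q. Here disc(f) = 497529 is not a perfect square in Q, so the Galois group of f over Q is not contained in A_3 and must be all of S_3. The splitting field has degree |S_3| = 6 over Q, so [K : Q] = 6.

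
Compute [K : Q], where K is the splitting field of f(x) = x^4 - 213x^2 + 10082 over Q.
[K : Q] = 4

Solving the quadratic in x^2: x^2 = (213 ± √(213^2 - 4·10082))/2 = (213 ± √5041)/2 = (213 ± 71)/2, giving x^2 = 71 or x^2 = 142. So f(x) = (x^2 - 71)(x^2 - 142) and the roots of f are ±√71, ±√142. Hence the splitting field is K = Q(√71, √142). Since 71 and 142 are distinct squarefree integers > 1, their product 10082 is not a perfect square, so √142 ∉ Q(√71). By the tower law [K:Q] = [Q(√71,√142):Q(√71)] · [Q(√71):Q] = 2 · 2 = 4.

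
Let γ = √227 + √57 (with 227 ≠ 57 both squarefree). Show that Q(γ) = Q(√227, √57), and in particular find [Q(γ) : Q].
[Q(γ) : Q] = 4 (equivalently, Q(γ) = Q(√227, √57))

Obviously Q(γ) ⊆ Q(√227, √57), and [Q(√227, √57):Q] = 4 (since 227, 57 are distinct squarefree integers > 1 with 12939 not a perfect square). To show equality we compute the minimal polynomial of γ. From γ = √227 + √57: γ^2 = 227 + 2√(12939) + 57 = 284 + 2√(12939), so γ^2 - 284 = 2√(12939); squaring, (γ^2 - 284)^2 = 4·12939, i.e. γ^4 - 568γ^2 + 80656 - 51756 = 0, i.e. γ^4 - 568γ^2 + 28900 = 0. So γ is a root of x^4 - 568x^2 + 28900. This polynomial is irreducible over Q: it has no rational root (each ±√227 ± √57 is irrational), and any factorization into two quadratics over Q would force √(12939) ∈ Q (pairing opposite roots) or √227, √57 ∈ Q (other pairings), all impossible. Hence [Q(γ):Q] = 4 = [Q(√227, √57):Q], so Q(γ) = Q(√227, √57).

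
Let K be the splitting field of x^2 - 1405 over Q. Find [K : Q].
[K : Q] = 2

f(x) = x^2 - 1405 factors as (x - √1405)(x + √1405). The splitting field is K = Q(√1405). Since 1405 is squarefree and > 1, it is not a perfect square, so x^2 - 1405 is irreducible over Q and [Q(√1405) : Q] = 2. Hence [K : Q] = 2.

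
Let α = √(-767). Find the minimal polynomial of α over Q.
m_α(x) = x^2 + 767

α satisfies α^2 + 767 = 0, so x^2 + 767 annihilates α. Since d = -767 is squarefree and ≠ 1, it is not a perfect square in Q, so x^2 + 767 has no rational root and is therefore irreducible over Q (a degree-2 polynomial over a field is irreducible iff it has no root). Hence m_α(x) = x^2 + 767.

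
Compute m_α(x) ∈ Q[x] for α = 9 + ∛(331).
m_α(x) = x^3 - 27x^2 + 243x - 1060

Set β = α - 9 = ∛(331), so β^3 = 331. Then (α - 9)^3 - 331 = 0, i.e. α is a root of g(x) = (x - 9)^3 - 331 = x^3 - 27x^2 + 243x - 1060. Since g(x) = h(x - 9) where h(x) = x^3 - 331, and h is irreducible over Q (because 331 is not a perfect cube, so h has no rational root, and a monic cubic with no rational root is irreducible), g is also irreducible (irreducibility is preserved under the substitution x → x - 9). Hence m_α(x) = x^3 - 27x^2 + 243x - 1060.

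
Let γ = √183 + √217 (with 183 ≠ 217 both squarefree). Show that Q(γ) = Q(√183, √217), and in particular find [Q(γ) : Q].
[Q(γ) : Q] = 4 (equivalently, Q(γ) = Q(√183, √217))

Obviously Q(γ) ⊆ Q(√183, √217), and [Q(√183, √217):Q] = 4 (since 183, 217 are distinct squarefree integers > 1 with 39711 not a perfect square). To show equality we compute the minimal polynomial of γ. From γ = √183 + √217: γ^2 = 183 + 2√(39711) + 217 = 400 + 2√(39711), so γ^2 - 400 = 2√(39711); squaring, (γ^2 - 400)^2 = 4·39711, i.e. γ^4 - 800γ^2 + 160000 - 158844 = 0, i.e. γ^4 - 800γ^2 + 1156 = 0. So γ is a root of x^4 - 800x^2 + 1156. This polynomial is irreducible over Q: it has no rational root (each ±√183 ± √217 is irrational), and any factorization into two quadratics over Q would force √(39711) ∈ Q (pairing opposite roots) or √183, √217 ∈ Q (other pairings), all impossible. Hence [Q(γ):Q] = 4 = [Q(√183, √217):Q], so Q(γ) = Q(√183, √217).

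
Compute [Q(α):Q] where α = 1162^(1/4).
[Q(α):Q] = 4

α is a root of x^4 - 1162. By Eisenstein's criterion at the prime p = 2 (which divides the constant term 1162 but p^2 = 4 does not, since 1162 is squarefree), x^4 - 1162 is irreducible over Q. Hence [Q(α):Q] = 4.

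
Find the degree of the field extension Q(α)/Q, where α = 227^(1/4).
[Q(α):Q] = 4

α is a root of x^4 - 227. By Eisenstein's criterion at the prime p = 227 (which divides the constant term 227 but p^2 = 51529 does not, since 227 is squarefree), x^4 - 227 is irreducible over Q. Hence [Q(α):Q] = 4.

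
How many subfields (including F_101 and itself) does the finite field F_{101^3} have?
F_{101^3} has 2 subfields

The subfields of F_{p^n} are exactly the fields F_{p^d} for d | n (each is the fixed field of the unique index-d subgroup of Gal(F_{p^n}/F_p) ≅ Z/nZ). The divisors of n = 3 are {1, 3}, giving 2 subfields: F_{101^1}, F_{101^3}.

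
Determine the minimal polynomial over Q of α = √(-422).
m_α(x) = x^2 + 422

α satisfies α^2 + 422 = 0, so x^2 + 422 annihilates α. Since d = -422 is squarefree and ≠ 1, it is not a perfect square in Q, so x^2 + 422 has no rational root and is therefore irreducible over Q (a degree-2 polynomial over a field is irreducible iff it has no root). Hence m_α(x) = x^2 + 422.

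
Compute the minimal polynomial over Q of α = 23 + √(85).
m_α(x) = x^2 - 46x + 444

From α - 23 = √(85), squaring gives (α - 23)^2 = 85, i.e. α^2 - 46α + 529 = 85, so α^2 - 46α + 444 = 0. The discriminant of x^2 - 46x + 444 is (-46)^2 - 4·(444) = 2116 - 1776 = 340, and 4·(85) is not a perfect square in Q since 85 is squarefree and ≠ 1. Hence x^2 - 46x + 444 is irreducible over Q and is the minimal polynomial of α.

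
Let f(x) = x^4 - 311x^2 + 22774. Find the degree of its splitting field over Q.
[K : Q] = 4

Solving the quadratic in x^2: x^2 = (311 ± √(311^2 - 4·22774))/2 = (311 ± √5625)/2 = (311 ± 75)/2, giving x^2 = 118 or x^2 = 193. So f(x) = (x^2 - 118)(x^2 - 193) and the roots of f are ±√118, ±√193. Hence the splitting field is K = Q(√118, √193). Since 118 and 193 are distinct squarefree integers > 1, their product 22774 is not a perfect square, so √193 ∉ Q(√118). By the tower law [K:Q] = [Q(√118,√193):Q(√118)] · [Q(√118):Q] = 2 · 2 = 4.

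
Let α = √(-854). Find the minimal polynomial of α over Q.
m_α(x) = x^2 + 854

α satisfies α^2 + 854 = 0, so x^2 + 854 annihilates α. Since d = -854 is squarefree and ≠ 1, it is not a perfect square in Q, so x^2 + 854 has no rational root and is therefore irreducible over Q (a degree-2 polynomial over a field is irreducible iff it has no root). Hence m_α(x) = x^2 + 854.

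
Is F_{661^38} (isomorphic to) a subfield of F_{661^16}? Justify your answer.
No: F_{661^38} is not a subfield of F_{661^16}

F_{p^m} embeds in F_{p^n} iff m | n. Here 38 ∤ 16 (since 16 = 0·38 + 16 with remainder 16 ≠ 0), so F_{661^38} is not a subfield of F_{661^16}. Equivalently: if it were, the tower law would give 38 = [F_{661^38}:F_661] dividing [F_{661^16}:F_661] = 16, contradiction.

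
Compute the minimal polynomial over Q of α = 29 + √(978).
m_α(x) = x^2 - 58x - 137

From α - 29 = √(978), squaring gives (α - 29)^2 = 978, i.e. α^2 - 58α + 841 = 978, so α^2 - 58α - 137 = 0. The discriminant of x^2 - 58x - 137 is (-58)^2 - 4·(-137) = 3364 + 548 = 3912, and 4·(978) is not a perfect square in Q since 978 is squarefree and ≠ 1. Hence x^2 - 58x - 137 is irreducible over Q and is the minimal polynomial of α.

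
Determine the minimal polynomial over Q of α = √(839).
m_α(x) = x^2 - 839

α satisfies α^2 - 839 = 0, so x^2 - 839 annihilates α. Since d = 839 is squarefree and ≠ 1, it is not a perfect square in Q, so x^2 - 839 has no rational root and is therefore irreducible over Q (a degree-2 polynomial over a field is irreducible iff it has no root). Hence m_α(x) = x^2 - 839.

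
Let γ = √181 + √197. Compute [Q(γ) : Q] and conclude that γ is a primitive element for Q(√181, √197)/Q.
[Q(γ) : Q] = 4 (equivalently, Q(γ) = Q(√181, √197))

Obviously Q(γ) ⊆ Q(√181, √197), and [Q(√181, √197):Q] = 4 (since 181, 197 are distinct squarefree integers > 1 with 35657 not a perfect square). To show equality we compute the minimal polynomial of γ. From γ = √181 + √197: γ^2 = 181 + 2√(35657) + 197 = 378 + 2√(35657), so γ^2 - 378 = 2√(35657); squaring, (γ^2 - 378)^2 = 4·35657, i.e. γ^4 - 756γ^2 + 142884 - 142628 = 0, i.e. γ^4 - 756γ^2 + 256 = 0. So γ is a root of x^4 - 756x^2 + 256. This polynomial is irreducible over Q: it has no rational root (each ±√181 ± √197 is irrational), and any factorization into two quadratics over Q would force √(35657) ∈ Q (pairing opposite roots) or √181, √197 ∈ Q (other pairings), all impossible. Hence [Q(γ):Q] = 4 = [Q(√181, √197):Q], so Q(γ) = Q(√181, √197).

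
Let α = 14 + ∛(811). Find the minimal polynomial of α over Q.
m_α(x) = x^3 - 42x^2 + 588x - 3555

Set β = α - 14 = ∛(811), so β^3 = 811. Then (α - 14)^3 - 811 = 0, i.e. α is a root of g(x) = (x - 14)^3 - 811 = x^3 - 42x^2 + 588x - 3555. Since g(x) = h(x - 14) where h(x) = x^3 - 811, and h is irreducible over Q (because 811 is not a perfect cube, so h has no rational root, and a monic cubic with no rational root is irreducible), g is also irreducible (irreducibility is preserved under the substitution x → x - 14). Hence m_α(x) = x^3 - 42x^2 + 588x - 3555.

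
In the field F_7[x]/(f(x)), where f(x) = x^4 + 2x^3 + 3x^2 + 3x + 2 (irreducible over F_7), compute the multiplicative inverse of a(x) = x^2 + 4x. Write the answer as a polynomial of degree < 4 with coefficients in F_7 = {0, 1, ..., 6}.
a(x)^(-1) ≡ 5x^3 + 3 (mod f(x))

Since f is irreducible over F_7, F_7[x]/(f) is a field and a(x) ≠ 0 has an inverse. Apply the extended Euclidean algorithm to f(x) and a(x) in F_7[x]: f(x) = (x^2 + 5x + 4)·a(x) + (x + 2);  a(x) = (x + 2)·(x + 2) + (3). The last nonzero remainder is the constant 3 = gcd(f, a) in F_7. Back-substituting through the division chain expresses 3 = s(x)·a(x) + t(x)·f(x) with s(x) ≡ x^3 + 2 (mod f), so (x^3 + 2)·a(x) ≡ 3 (mod f). Multiplying by 3^(-1) ≡ 5 in F_7 gives a(x)^(-1) ≡ 5·(x^3 + 2) ≡ 5x^3 + 3 (mod f). Check: (x^2 + 4x)·(5x^3 + 3) = 5x^5 + 6x^4 + 3x^2 + 5x ≡ 1 (mod x^4 + 2x^3 + 3x^2 + 3x + 2).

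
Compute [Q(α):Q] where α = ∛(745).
[Q(α):Q] = 3

The minimal polynomial of α is x^3 - 745, irreducible over Q since 745 is not a perfect cube (so x^3 - 745 has no rational root). Hence [Q(α):Q] = deg(m_α) = 3.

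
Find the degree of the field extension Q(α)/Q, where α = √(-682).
[Q(α):Q] = 2

[Q(α):Q] equals the degree of the minimal polynomial of α. Here α^2 = -682 and x^2 + 682 is irreducible (d = -682 is squarefree, ≠ 1, hence not a square), so deg(m_α) = 2. Thus [Q(α):Q] = 2.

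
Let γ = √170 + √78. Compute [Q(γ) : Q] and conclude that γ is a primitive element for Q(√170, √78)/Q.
[Q(γ) : Q] = 4 (equivalently, Q(γ) = Q(√170, √78))

Obviously Q(γ) ⊆ Q(√170, √78), and [Q(√170, √78):Q] = 4 (since 170, 78 are distinct squarefree integers > 1 with 13260 not a perfect square). To show equality we compute the minimal polynomial of γ. From γ = √170 + √78: γ^2 = 170 + 2√(13260) + 78 = 248 + 2√(13260), so γ^2 - 248 = 2√(13260); squaring, (γ^2 - 248)^2 = 4·13260, i.e. γ^4 - 496γ^2 + 61504 - 53040 = 0, i.e. γ^4 - 496γ^2 + 8464 = 0. So γ is a root of x^4 - 496x^2 + 8464. This polynomial is irreducible over Q: it has no rational root (each ±√170 ± √78 is irrational), and any factorization into two quadratics over Q would force √(13260) ∈ Q (pairing opposite roots) or √170, √78 ∈ Q (other pairings), all impossible. Hence [Q(γ):Q] = 4 = [Q(√170, √78):Q], so Q(γ) = Q(√170, √78).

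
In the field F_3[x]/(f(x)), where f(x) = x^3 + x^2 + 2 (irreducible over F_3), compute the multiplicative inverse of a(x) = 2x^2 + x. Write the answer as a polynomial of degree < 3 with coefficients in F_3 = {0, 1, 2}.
a(x)^(-1) ≡ 2x^2 + 2 (mod f(x))

Since f is irreducible over F_3, F_3[x]/(f) is a field and a(x) ≠ 0 has an inverse. Apply the extended Euclidean algorithm to f(x) and a(x) in F_3[x]: f(x) = (2x + 1)·a(x) + (2x + 2);  a(x) = (x + 1)·(2x + 2) + (1). The last nonzero remainder is the constant 1 = gcd(f, a) in F_3. Back-substituting through the division chain expresses 1 = s(x)·a(x) + t(x)·f(x) with s(x) ≡ 2x^2 + 2 (mod f), so a(x)^(-1) ≡ s(x) = 2x^2 + 2 (mod f). Check: (2x^2 + x)·(2x^2 + 2) = x^4 + 2x^3 + x^2 + 2x ≡ 1 (mod x^3 + x^2 + 2).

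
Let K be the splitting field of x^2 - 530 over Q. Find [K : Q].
[K : Q] = 2

f(x) = x^2 - 530 factors as (x - √530)(x + √530). The splitting field is K = Q(√530). Since 530 is squarefree and > 1, it is not a perfect square, so x^2 - 530 is irreducible over Q and [Q(√530) : Q] = 2. Hence [K : Q] = 2.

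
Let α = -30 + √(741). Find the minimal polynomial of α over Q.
m_α(x) = x^2 + 60x + 159

From α + 30 = √(741), squaring gives (α + 30)^2 = 741, i.e. α^2 + 60α + 900 = 741, so α^2 + 60α + 159 = 0. The discriminant of x^2 + 60x + 159 is (60)^2 - 4·(159) = 3600 - 636 = 2964, and 4·(741) is not a perfect square in Q since 741 is squarefree and ≠ 1. Hence x^2 + 60x + 159 is irreducible over Q and is the minimal polynomial of α.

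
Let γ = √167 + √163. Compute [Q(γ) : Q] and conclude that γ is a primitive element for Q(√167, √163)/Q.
[Q(γ) : Q] = 4 (equivalently, Q(γ) = Q(√167, √163))

Obviously Q(γ) ⊆ Q(√167, √163), and [Q(√167, √163):Q] = 4 (since 167, 163 are distinct squarefree integers > 1 with 27221 not a perfect square). To show equality we compute the minimal polynomial of γ. From γ = √167 + √163: γ^2 = 167 + 2√(27221) + 163 = 330 + 2√(27221), so γ^2 - 330 = 2√(27221); squaring, (γ^2 - 330)^2 = 4·27221, i.e. γ^4 - 660γ^2 + 108900 - 108884 = 0, i.e. γ^4 - 660γ^2 + 16 = 0. So γ is a root of x^4 - 660x^2 + 16. This polynomial is irreducible over Q: it has no rational root (each ±√167 ± √163 is irrational), and any factorization into two quadratics over Q would force √(27221) ∈ Q (pairing opposite roots) or √167, √163 ∈ Q (other pairings), all impossible. Hence [Q(γ):Q] = 4 = [Q(√167, √163):Q], so Q(γ) = Q(√167, √163).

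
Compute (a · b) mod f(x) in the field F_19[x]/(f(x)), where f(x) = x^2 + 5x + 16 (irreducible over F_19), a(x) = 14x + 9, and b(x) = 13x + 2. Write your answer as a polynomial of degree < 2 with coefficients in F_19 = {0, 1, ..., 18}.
a · b ≡ 14x + 13 (mod f(x))

Multiply in F_19[x]: a(x)·b(x) = (14x + 9)·(13x + 2) = 11x^2 + 12x + 18. This has degree ≥ 2, so divide by f(x) over F_19: 11x^2 + 12x + 18 = (11)·(x^2 + 5x + 16) + (14x + 13). Hence a·b ≡ 14x + 13 (mod f). (F_19[x]/(f) is a field with 19^2 = 361 elements since f is irreducible of degree 2.)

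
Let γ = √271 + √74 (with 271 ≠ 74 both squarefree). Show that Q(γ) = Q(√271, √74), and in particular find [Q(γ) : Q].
[Q(γ) : Q] = 4 (equivalently, Q(γ) = Q(√271, √74))

Obviously Q(γ) ⊆ Q(√271, √74), and [Q(√271, √74):Q] = 4 (since 271, 74 are distinct squarefree integers > 1 with 20054 not a perfect square). To show equality we compute the minimal polynomial of γ. From γ = √271 + √74: γ^2 = 271 + 2√(20054) + 74 = 345 + 2√(20054), so γ^2 - 345 = 2√(20054); squaring, (γ^2 - 345)^2 = 4·20054, i.e. γ^4 - 690γ^2 + 119025 - 80216 = 0, i.e. γ^4 - 690γ^2 + 38809 = 0. So γ is a root of x^4 - 690x^2 + 38809. This polynomial is irreducible over Q: it has no rational root (each ±√271 ± √74 is irrational), and any factorization into two quadratics over Q would force √(20054) ∈ Q (pairing opposite roots) or √271, √74 ∈ Q (other pairings), all impossible. Hence [Q(γ):Q] = 4 = [Q(√271, √74):Q], so Q(γ) = Q(√271, √74).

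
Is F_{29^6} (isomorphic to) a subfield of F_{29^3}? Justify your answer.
No: F_{29^6} is not a subfield of F_{29^3}

F_{p^m} embeds in F_{p^n} iff m | n. Here 6 ∤ 3 (since 3 = 0·6 + 3 with remainder 3 ≠ 0), so F_{29^6} is not a subfield of F_{29^3}. Equivalently: if it were, the tower law would give 6 = [F_{29^6}:F_29] dividing [F_{29^3}:F_29] = 3, contradiction.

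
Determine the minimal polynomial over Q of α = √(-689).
m_α(x) = x^2 + 689

α satisfies α^2 + 689 = 0, so x^2 + 689 annihilates α. Since d = -689 is squarefree and ≠ 1, it is not a perfect square in Q, so x^2 + 689 has no rational root and is therefore irreducible over Q (a degree-2 polynomial over a field is irreducible iff it has no root). Hence m_α(x) = x^2 + 689.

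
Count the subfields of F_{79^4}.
F_{79^4} has 3 subfields

The subfields of F_{p^n} are exactly the fields F_{p^d} for d | n (each is the fixed field of the unique index-d subgroup of Gal(F_{p^n}/F_p) ≅ Z/nZ). The divisors of n = 4 are {1, 2, 4}, giving 3 subfields: F_{79^1}, F_{79^2}, F_{79^4}.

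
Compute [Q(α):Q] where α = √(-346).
[Q(α):Q] = 2

[Q(α):Q] equals the degree of the minimal polynomial of α. Here α^2 = -346 and x^2 + 346 is irreducible (d = -346 is squarefree, ≠ 1, hence not a square), so deg(m_α) = 2. Thus [Q(α):Q] = 2.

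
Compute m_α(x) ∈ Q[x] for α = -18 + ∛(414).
m_α(x) = x^3 + 54x^2 + 972x + 5418

Set β = α + 18 = ∛(414), so β^3 = 414. Then (α + 18)^3 - 414 = 0, i.e. α is a root of g(x) = (x + 18)^3 - 414 = x^3 + 54x^2 + 972x + 5418. Since g(x) = h(x + 18) where h(x) = x^3 - 414, and h is irreducible over Q (because 414 is not a perfect cube, so h has no rational root, and a monic cubic with no rational root is irreducible), g is also irreducible (irreducibility is preserved under the substitution x → x + 18). Hence m_α(x) = x^3 + 54x^2 + 972x + 5418.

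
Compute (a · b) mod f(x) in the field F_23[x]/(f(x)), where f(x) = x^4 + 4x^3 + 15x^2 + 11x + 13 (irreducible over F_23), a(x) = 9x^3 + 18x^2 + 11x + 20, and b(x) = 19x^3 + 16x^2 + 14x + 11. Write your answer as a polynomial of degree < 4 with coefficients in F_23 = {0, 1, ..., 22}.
a · b ≡ 18x^3 + 6x^2 + 8x + 13 (mod f(x))

Multiply in F_23[x]: a(x)·b(x) = (9x^3 + 18x^2 + 11x + 20)·(19x^3 + 16x^2 + 14x + 11) = 10x^6 + 3x^5 + 2x^4 + 10x^3 + 5x^2 + 10x + 13. This has degree ≥ 4, so divide by f(x) over F_23: 10x^6 + 3x^5 + 2x^4 + 10x^3 + 5x^2 + 10x + 13 = (10x^2 + 9x)·(x^4 + 4x^3 + 15x^2 + 11x + 13) + (18x^3 + 6x^2 + 8x + 13). Hence a·b ≡ 18x^3 + 6x^2 + 8x + 13 (mod f). (F_23[x]/(f) is a field with 23^4 = 279841 elements since f is irreducible of degree 4.)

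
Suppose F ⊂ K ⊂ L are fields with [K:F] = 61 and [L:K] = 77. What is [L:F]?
[L:F] = 4697

The tower law says that for any tower of field extensions F ⊂ K ⊂ L with finite degrees, [L:F] = [L:K] · [K:F]. Here this gives [L:F] = 77 · 61 = 4697.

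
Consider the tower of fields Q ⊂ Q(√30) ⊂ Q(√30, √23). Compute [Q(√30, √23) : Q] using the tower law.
[Q(√30, √23) : Q] = 4

[Q(√30):Q] = 2 (min poly x^2 - 30, irreducible since 30 is squarefree > 1). For the top step, suppose √23 ∈ Q(√30), say √23 = c + d√30 with c, d ∈ Q. Squaring: 23 = c^2 + 30d^2 + 2cd√30. Since √30 ∉ Q this forces 2cd = 0. If d = 0 then √23 = c ∈ Q, contradicting 23 squarefree > 1. If c = 0 then 23 = 30d^2, so 30·23 = (30d)^2 is a perfect square in Q — but 30·23 = 690 is not a perfect square (since 30 and 23 are distinct squarefree integers). Contradiction. Hence √23 ∉ Q(√30), so x^2 - 23 stays irreducible over Q(√30) and [Q(√30, √23) : Q(√30)] = 2. By the tower law, [Q(√30, √23) : Q] = 2 · 2 = 4.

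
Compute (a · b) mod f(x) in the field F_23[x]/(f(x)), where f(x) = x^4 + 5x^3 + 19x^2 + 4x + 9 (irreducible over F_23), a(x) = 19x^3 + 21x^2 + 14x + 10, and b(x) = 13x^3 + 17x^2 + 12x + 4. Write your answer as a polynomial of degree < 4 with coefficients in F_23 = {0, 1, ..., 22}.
a · b ≡ 2x^3 + 16x^2 + 19x + 18 (mod f(x))

Multiply in F_23[x]: a(x)·b(x) = (19x^3 + 21x^2 + 14x + 10)·(13x^3 + 17x^2 + 12x + 4) = 17x^6 + 21x^5 + 8x^4 + 6x^3 + 8x^2 + 15x + 17. This has degree ≥ 4, so divide by f(x) over F_23: 17x^6 + 21x^5 + 8x^4 + 6x^3 + 8x^2 + 15x + 17 = (17x^2 + 5x + 5)·(x^4 + 5x^3 + 19x^2 + 4x + 9) + (2x^3 + 16x^2 + 19x + 18). Hence a·b ≡ 2x^3 + 16x^2 + 19x + 18 (mod f). (F_23[x]/(f) is a field with 23^4 = 279841 elements since f is irreducible of degree 4.)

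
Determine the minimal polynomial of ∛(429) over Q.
m_α(x) = x^3 - 429

α satisfies α^3 = 429, so x^3 - 429 annihilates α. By the rational root test, a rational root p/q (in lowest terms) of x^3 - 429 would satisfy p^3 = 429 q^3, forcing q = 1 and p^3 = 429; but 429 is not a perfect cube, contradiction. A monic cubic over Q with no rational root is irreducible (any nontrivial factorization would include a linear factor). Hence x^3 - 429 is the minimal polynomial of α, and in particular [Q(α):Q] = 3.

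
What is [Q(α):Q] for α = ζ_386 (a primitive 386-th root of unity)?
[Q(α):Q] = 192

The minimal polynomial of ζ_386 over Q is the 386-th cyclotomic polynomial Φ_386(x), which is irreducible over Q and has degree φ(386) = 192. Hence [Q(α):Q] = φ(386) = 192.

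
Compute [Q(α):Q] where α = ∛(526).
[Q(α):Q] = 3

The minimal polynomial of α is x^3 - 526, irreducible over Q since 526 is not a perfect cube (so x^3 - 526 has no rational root). Hence [Q(α):Q] = deg(m_α) = 3.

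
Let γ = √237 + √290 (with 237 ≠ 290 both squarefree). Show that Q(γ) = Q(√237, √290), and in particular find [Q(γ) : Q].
[Q(γ) : Q] = 4 (equivalently, Q(γ) = Q(√237, √290))

Obviously Q(γ) ⊆ Q(√237, √290), and [Q(√237, √290):Q] = 4 (since 237, 290 are distinct squarefree integers > 1 with 68730 not a perfect square). To show equality we compute the minimal polynomial of γ. From γ = √237 + √290: γ^2 = 237 + 2√(68730) + 290 = 527 + 2√(68730), so γ^2 - 527 = 2√(68730); squaring, (γ^2 - 527)^2 = 4·68730, i.e. γ^4 - 1054γ^2 + 277729 - 274920 = 0, i.e. γ^4 - 1054γ^2 + 2809 = 0. So γ is a root of x^4 - 1054x^2 + 2809. This polynomial is irreducible over Q: it has no rational root (each ±√237 ± √290 is irrational), and any factorization into two quadratics over Q would force √(68730) ∈ Q (pairing opposite roots) or √237, √290 ∈ Q (other pairings), all impossible. Hence [Q(γ):Q] = 4 = [Q(√237, √290):Q], so Q(γ) = Q(√237, √290).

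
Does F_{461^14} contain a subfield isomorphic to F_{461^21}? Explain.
No: F_{461^21} is not a subfield of F_{461^14}

F_{p^m} embeds in F_{p^n} iff m | n. Here 21 ∤ 14 (since 14 = 0·21 + 14 with remainder 14 ≠ 0), so F_{461^21} is not a subfield of F_{461^14}. Equivalently: if it were, the tower law would give 21 = [F_{461^21}:F_461] dividing [F_{461^14}:F_461] = 14, contradiction.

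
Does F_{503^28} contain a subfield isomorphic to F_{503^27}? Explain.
No: F_{503^27} is not a subfield of F_{503^28}

F_{p^m} embeds in F_{p^n} iff m | n. Here 27 ∤ 28 (since 28 = 1·27 + 1 with remainder 1 ≠ 0), so F_{503^27} is not a subfield of F_{503^28}. Equivalently: if it were, the tower law would give 27 = [F_{503^27}:F_503] dividing [F_{503^28}:F_503] = 28, contradiction.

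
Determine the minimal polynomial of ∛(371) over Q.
m_α(x) = x^3 - 371

α satisfies α^3 = 371, so x^3 - 371 annihilates α. By the rational root test, a rational root p/q (in lowest terms) of x^3 - 371 would satisfy p^3 = 371 q^3, forcing q = 1 and p^3 = 371; but 371 is not a perfect cube, contradiction. A monic cubic over Q with no rational root is irreducible (any nontrivial factorization would include a linear factor). Hence x^3 - 371 is the minimal polynomial of α, and in particular [Q(α):Q] = 3.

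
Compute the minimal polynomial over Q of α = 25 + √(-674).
m_α(x) = x^2 - 50x + 1299

From α - 25 = √(-674), squaring gives (α - 25)^2 = -674, i.e. α^2 - 50α + 625 = -674, so α^2 - 50α + 1299 = 0. The discriminant of x^2 - 50x + 1299 is (-50)^2 - 4·(1299) = 2500 - 5196 = -2696, and 4·(-674) is not a perfect square in Q since -674 is squarefree and ≠ 1. Hence x^2 - 50x + 1299 is irreducible over Q and is the minimal polynomial of α.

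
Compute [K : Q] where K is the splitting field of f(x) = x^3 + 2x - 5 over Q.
[K : Q] = 6

By the rational root test, any rational root of the monic integer polynomial f(x) = x^3 + 2x - 5 must be an integer dividing the constant term -5, i.e. one of ±{1, 5}. Evaluating: f(1) = -2, f(-1) = -8, f(5) = 130, f(-5) = -140; none is 0, so f has no rational root and is therefore irreducible over Q (a cubic with no linear factor over a field is irreducible). For an irreducible cubic, the Galois group is A_3 or S_3 according as the discriminant disc(f) = -4a^3 - 27b^2 = -4·(2)^3 - 27·(-5)^2 = -707 is or is not a square in Q. Here disc(f) = -707 is not a perfect square in Q, so the Galois group of f over Q is not contained in A_3 and must be all of S_3. The splitting field has degree |S_3| = 6 over Q, so [K : Q] = 6.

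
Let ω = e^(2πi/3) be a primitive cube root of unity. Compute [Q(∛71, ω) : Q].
[Q(∛71, ω) : Q] = 6

[Q(∛71):Q] = 3 (min poly x^3 - 71, irreducible since 71 is not a perfect cube). [Q(ω):Q] = 2 (min poly x^2 + x + 1). Since Q(∛71) ⊂ R and ω ∉ R, we have ω ∉ Q(∛71), so x^2 + x + 1 remains irreducible over Q(∛71) and [Q(∛71, ω) : Q(∛71)] = 2. By the tower law, [Q(∛71, ω) : Q] = 3 · 2 = 6. (In fact Q(∛71, ω) is the splitting field of x^3 - 71 over Q.)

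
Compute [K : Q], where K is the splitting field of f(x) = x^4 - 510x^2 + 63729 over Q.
[K : Q] = 4

Solving the quadratic in x^2: x^2 = (510 ± √(510^2 - 4·63729))/2 = (510 ± √5184)/2 = (510 ± 72)/2, giving x^2 = 291 or x^2 = 219. So f(x) = (x^2 - 291)(x^2 - 219) and the roots of f are ±√291, ±√219. Hence the splitting field is K = Q(√291, √219). Since 291 and 219 are distinct squarefree integers > 1, their product 63729 is not a perfect square, so √219 ∉ Q(√291). By the tower law [K:Q] = [Q(√291,√219):Q(√291)] · [Q(√291):Q] = 2 · 2 = 4.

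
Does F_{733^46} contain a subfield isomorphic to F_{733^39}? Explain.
No: F_{733^39} is not a subfield of F_{733^46}

F_{p^m} embeds in F_{p^n} iff m | n. Here 39 ∤ 46 (since 46 = 1·39 + 7 with remainder 7 ≠ 0), so F_{733^39} is not a subfield of F_{733^46}. Equivalently: if it were, the tower law would give 39 = [F_{733^39}:F_733] dividing [F_{733^46}:F_733] = 46, contradiction.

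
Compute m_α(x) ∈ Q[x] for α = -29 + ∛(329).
m_α(x) = x^3 + 87x^2 + 2523x + 24060

Set β = α + 29 = ∛(329), so β^3 = 329. Then (α + 29)^3 - 329 = 0, i.e. α is a root of g(x) = (x + 29)^3 - 329 = x^3 + 87x^2 + 2523x + 24060. Since g(x) = h(x + 29) where h(x) = x^3 - 329, and h is irreducible over Q (because 329 is not a perfect cube, so h has no rational root, and a monic cubic with no rational root is irreducible), g is also irreducible (irreducibility is preserved under the substitution x → x + 29). Hence m_α(x) = x^3 + 87x^2 + 2523x + 24060.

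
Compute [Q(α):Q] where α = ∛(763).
[Q(α):Q] = 3

The minimal polynomial of α is x^3 - 763, irreducible over Q since 763 is not a perfect cube (so x^3 - 763 has no rational root). Hence [Q(α):Q] = deg(m_α) = 3.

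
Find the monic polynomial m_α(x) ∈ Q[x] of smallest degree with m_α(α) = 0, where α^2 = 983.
m_α(x) = x^2 - 983

α satisfies α^2 - 983 = 0, so x^2 - 983 annihilates α. Since d = 983 is squarefree and ≠ 1, it is not a perfect square in Q, so x^2 - 983 has no rational root and is therefore irreducible over Q (a degree-2 polynomial over a field is irreducible iff it has no root). Hence m_α(x) = x^2 - 983.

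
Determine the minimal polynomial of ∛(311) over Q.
m_α(x) = x^3 - 311

α satisfies α^3 = 311, so x^3 - 311 annihilates α. By the rational root test, a rational root p/q (in lowest terms) of x^3 - 311 would satisfy p^3 = 311 q^3, forcing q = 1 and p^3 = 311; but 311 is not a perfect cube, contradiction. A monic cubic over Q with no rational root is irreducible (any nontrivial factorization would include a linear factor). Hence x^3 - 311 is the minimal polynomial of α, and in particular [Q(α):Q] = 3.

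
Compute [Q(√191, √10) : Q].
[Q(√191, √10) : Q] = 4

[Q(√191):Q] = 2 (min poly x^2 - 191, irreducible since 191 is squarefree > 1). For the top step, suppose √10 ∈ Q(√191), say √10 = c + d√191 with c, d ∈ Q. Squaring: 10 = c^2 + 191d^2 + 2cd√191. Since √191 ∉ Q this forces 2cd = 0. If d = 0 then √10 = c ∈ Q, contradicting 10 squarefree > 1. If c = 0 then 10 = 191d^2, so 191·10 = (191d)^2 is a perfect square in Q — but 191·10 = 1910 is not a perfect square (since 191 and 10 are distinct squarefree integers). Contradiction. Hence √10 ∉ Q(√191), so x^2 - 10 stays irreducible over Q(√191) and [Q(√191, √10) : Q(√191)] = 2. By the tower law, [Q(√191, √10) : Q] = 2 · 2 = 4.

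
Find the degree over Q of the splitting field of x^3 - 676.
[K : Q] = 6

The roots of x^3 - 676 are ∛676, ω∛676, ω^2∛676 where ω = e^(2πi/3) is a primitive cube root of unity, so K = Q(∛676, ω). Now [Q(∛676):Q] = 3 (since 676 is not a perfect cube, x^3 - 676 is irreducible) and [Q(ω):Q] = 2. Both 2 and 3 divide [K:Q], and [K:Q] ≤ 3·2 = 6, so [K:Q] = 6. (Equivalently: Q(∛676) ⊂ R but ω ∉ R, so [K : Q(∛676)] = 2.)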